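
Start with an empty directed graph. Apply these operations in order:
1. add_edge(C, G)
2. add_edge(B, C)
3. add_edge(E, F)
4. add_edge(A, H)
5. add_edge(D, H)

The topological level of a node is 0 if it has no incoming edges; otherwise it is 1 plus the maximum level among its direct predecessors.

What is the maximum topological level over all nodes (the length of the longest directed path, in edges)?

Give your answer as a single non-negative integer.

Answer: 2

Derivation:
Op 1: add_edge(C, G). Edges now: 1
Op 2: add_edge(B, C). Edges now: 2
Op 3: add_edge(E, F). Edges now: 3
Op 4: add_edge(A, H). Edges now: 4
Op 5: add_edge(D, H). Edges now: 5
Compute levels (Kahn BFS):
  sources (in-degree 0): A, B, D, E
  process A: level=0
    A->H: in-degree(H)=1, level(H)>=1
  process B: level=0
    B->C: in-degree(C)=0, level(C)=1, enqueue
  process D: level=0
    D->H: in-degree(H)=0, level(H)=1, enqueue
  process E: level=0
    E->F: in-degree(F)=0, level(F)=1, enqueue
  process C: level=1
    C->G: in-degree(G)=0, level(G)=2, enqueue
  process H: level=1
  process F: level=1
  process G: level=2
All levels: A:0, B:0, C:1, D:0, E:0, F:1, G:2, H:1
max level = 2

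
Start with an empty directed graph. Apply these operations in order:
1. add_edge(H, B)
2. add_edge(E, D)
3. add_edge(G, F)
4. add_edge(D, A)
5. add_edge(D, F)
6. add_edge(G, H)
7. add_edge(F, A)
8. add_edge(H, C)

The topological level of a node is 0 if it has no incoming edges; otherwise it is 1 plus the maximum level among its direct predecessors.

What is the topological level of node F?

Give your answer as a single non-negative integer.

Op 1: add_edge(H, B). Edges now: 1
Op 2: add_edge(E, D). Edges now: 2
Op 3: add_edge(G, F). Edges now: 3
Op 4: add_edge(D, A). Edges now: 4
Op 5: add_edge(D, F). Edges now: 5
Op 6: add_edge(G, H). Edges now: 6
Op 7: add_edge(F, A). Edges now: 7
Op 8: add_edge(H, C). Edges now: 8
Compute levels (Kahn BFS):
  sources (in-degree 0): E, G
  process E: level=0
    E->D: in-degree(D)=0, level(D)=1, enqueue
  process G: level=0
    G->F: in-degree(F)=1, level(F)>=1
    G->H: in-degree(H)=0, level(H)=1, enqueue
  process D: level=1
    D->A: in-degree(A)=1, level(A)>=2
    D->F: in-degree(F)=0, level(F)=2, enqueue
  process H: level=1
    H->B: in-degree(B)=0, level(B)=2, enqueue
    H->C: in-degree(C)=0, level(C)=2, enqueue
  process F: level=2
    F->A: in-degree(A)=0, level(A)=3, enqueue
  process B: level=2
  process C: level=2
  process A: level=3
All levels: A:3, B:2, C:2, D:1, E:0, F:2, G:0, H:1
level(F) = 2

Answer: 2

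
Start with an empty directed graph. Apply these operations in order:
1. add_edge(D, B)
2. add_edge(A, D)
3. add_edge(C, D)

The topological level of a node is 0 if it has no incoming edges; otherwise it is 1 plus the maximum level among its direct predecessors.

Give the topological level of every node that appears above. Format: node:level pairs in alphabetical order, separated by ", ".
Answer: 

Answer: A:0, B:2, C:0, D:1

Derivation:
Op 1: add_edge(D, B). Edges now: 1
Op 2: add_edge(A, D). Edges now: 2
Op 3: add_edge(C, D). Edges now: 3
Compute levels (Kahn BFS):
  sources (in-degree 0): A, C
  process A: level=0
    A->D: in-degree(D)=1, level(D)>=1
  process C: level=0
    C->D: in-degree(D)=0, level(D)=1, enqueue
  process D: level=1
    D->B: in-degree(B)=0, level(B)=2, enqueue
  process B: level=2
All levels: A:0, B:2, C:0, D:1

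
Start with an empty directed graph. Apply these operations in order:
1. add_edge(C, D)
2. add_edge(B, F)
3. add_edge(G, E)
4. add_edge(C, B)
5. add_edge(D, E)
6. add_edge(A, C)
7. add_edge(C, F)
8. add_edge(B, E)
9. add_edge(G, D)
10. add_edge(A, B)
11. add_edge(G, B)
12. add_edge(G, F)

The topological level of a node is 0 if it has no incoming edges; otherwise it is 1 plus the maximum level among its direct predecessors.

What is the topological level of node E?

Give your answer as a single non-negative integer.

Op 1: add_edge(C, D). Edges now: 1
Op 2: add_edge(B, F). Edges now: 2
Op 3: add_edge(G, E). Edges now: 3
Op 4: add_edge(C, B). Edges now: 4
Op 5: add_edge(D, E). Edges now: 5
Op 6: add_edge(A, C). Edges now: 6
Op 7: add_edge(C, F). Edges now: 7
Op 8: add_edge(B, E). Edges now: 8
Op 9: add_edge(G, D). Edges now: 9
Op 10: add_edge(A, B). Edges now: 10
Op 11: add_edge(G, B). Edges now: 11
Op 12: add_edge(G, F). Edges now: 12
Compute levels (Kahn BFS):
  sources (in-degree 0): A, G
  process A: level=0
    A->B: in-degree(B)=2, level(B)>=1
    A->C: in-degree(C)=0, level(C)=1, enqueue
  process G: level=0
    G->B: in-degree(B)=1, level(B)>=1
    G->D: in-degree(D)=1, level(D)>=1
    G->E: in-degree(E)=2, level(E)>=1
    G->F: in-degree(F)=2, level(F)>=1
  process C: level=1
    C->B: in-degree(B)=0, level(B)=2, enqueue
    C->D: in-degree(D)=0, level(D)=2, enqueue
    C->F: in-degree(F)=1, level(F)>=2
  process B: level=2
    B->E: in-degree(E)=1, level(E)>=3
    B->F: in-degree(F)=0, level(F)=3, enqueue
  process D: level=2
    D->E: in-degree(E)=0, level(E)=3, enqueue
  process F: level=3
  process E: level=3
All levels: A:0, B:2, C:1, D:2, E:3, F:3, G:0
level(E) = 3

Answer: 3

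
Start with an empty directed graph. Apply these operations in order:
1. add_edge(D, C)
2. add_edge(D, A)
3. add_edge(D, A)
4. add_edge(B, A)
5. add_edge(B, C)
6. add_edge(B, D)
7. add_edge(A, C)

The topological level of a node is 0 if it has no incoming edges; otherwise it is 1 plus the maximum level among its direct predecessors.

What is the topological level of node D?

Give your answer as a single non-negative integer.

Op 1: add_edge(D, C). Edges now: 1
Op 2: add_edge(D, A). Edges now: 2
Op 3: add_edge(D, A) (duplicate, no change). Edges now: 2
Op 4: add_edge(B, A). Edges now: 3
Op 5: add_edge(B, C). Edges now: 4
Op 6: add_edge(B, D). Edges now: 5
Op 7: add_edge(A, C). Edges now: 6
Compute levels (Kahn BFS):
  sources (in-degree 0): B
  process B: level=0
    B->A: in-degree(A)=1, level(A)>=1
    B->C: in-degree(C)=2, level(C)>=1
    B->D: in-degree(D)=0, level(D)=1, enqueue
  process D: level=1
    D->A: in-degree(A)=0, level(A)=2, enqueue
    D->C: in-degree(C)=1, level(C)>=2
  process A: level=2
    A->C: in-degree(C)=0, level(C)=3, enqueue
  process C: level=3
All levels: A:2, B:0, C:3, D:1
level(D) = 1

Answer: 1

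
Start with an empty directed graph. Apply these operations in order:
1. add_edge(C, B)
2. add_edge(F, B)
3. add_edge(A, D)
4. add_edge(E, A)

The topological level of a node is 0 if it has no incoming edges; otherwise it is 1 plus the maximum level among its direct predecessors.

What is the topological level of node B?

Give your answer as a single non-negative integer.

Op 1: add_edge(C, B). Edges now: 1
Op 2: add_edge(F, B). Edges now: 2
Op 3: add_edge(A, D). Edges now: 3
Op 4: add_edge(E, A). Edges now: 4
Compute levels (Kahn BFS):
  sources (in-degree 0): C, E, F
  process C: level=0
    C->B: in-degree(B)=1, level(B)>=1
  process E: level=0
    E->A: in-degree(A)=0, level(A)=1, enqueue
  process F: level=0
    F->B: in-degree(B)=0, level(B)=1, enqueue
  process A: level=1
    A->D: in-degree(D)=0, level(D)=2, enqueue
  process B: level=1
  process D: level=2
All levels: A:1, B:1, C:0, D:2, E:0, F:0
level(B) = 1

Answer: 1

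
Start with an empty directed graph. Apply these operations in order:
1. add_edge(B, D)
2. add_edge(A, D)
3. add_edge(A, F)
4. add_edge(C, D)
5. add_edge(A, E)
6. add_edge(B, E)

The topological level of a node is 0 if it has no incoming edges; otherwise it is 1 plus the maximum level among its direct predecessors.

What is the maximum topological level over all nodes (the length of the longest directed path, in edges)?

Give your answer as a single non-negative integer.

Answer: 1

Derivation:
Op 1: add_edge(B, D). Edges now: 1
Op 2: add_edge(A, D). Edges now: 2
Op 3: add_edge(A, F). Edges now: 3
Op 4: add_edge(C, D). Edges now: 4
Op 5: add_edge(A, E). Edges now: 5
Op 6: add_edge(B, E). Edges now: 6
Compute levels (Kahn BFS):
  sources (in-degree 0): A, B, C
  process A: level=0
    A->D: in-degree(D)=2, level(D)>=1
    A->E: in-degree(E)=1, level(E)>=1
    A->F: in-degree(F)=0, level(F)=1, enqueue
  process B: level=0
    B->D: in-degree(D)=1, level(D)>=1
    B->E: in-degree(E)=0, level(E)=1, enqueue
  process C: level=0
    C->D: in-degree(D)=0, level(D)=1, enqueue
  process F: level=1
  process E: level=1
  process D: level=1
All levels: A:0, B:0, C:0, D:1, E:1, F:1
max level = 1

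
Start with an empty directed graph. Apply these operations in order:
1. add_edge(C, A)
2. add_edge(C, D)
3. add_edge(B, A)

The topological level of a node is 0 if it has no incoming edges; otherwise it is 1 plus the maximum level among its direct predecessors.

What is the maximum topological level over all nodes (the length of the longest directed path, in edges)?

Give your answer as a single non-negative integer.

Answer: 1

Derivation:
Op 1: add_edge(C, A). Edges now: 1
Op 2: add_edge(C, D). Edges now: 2
Op 3: add_edge(B, A). Edges now: 3
Compute levels (Kahn BFS):
  sources (in-degree 0): B, C
  process B: level=0
    B->A: in-degree(A)=1, level(A)>=1
  process C: level=0
    C->A: in-degree(A)=0, level(A)=1, enqueue
    C->D: in-degree(D)=0, level(D)=1, enqueue
  process A: level=1
  process D: level=1
All levels: A:1, B:0, C:0, D:1
max level = 1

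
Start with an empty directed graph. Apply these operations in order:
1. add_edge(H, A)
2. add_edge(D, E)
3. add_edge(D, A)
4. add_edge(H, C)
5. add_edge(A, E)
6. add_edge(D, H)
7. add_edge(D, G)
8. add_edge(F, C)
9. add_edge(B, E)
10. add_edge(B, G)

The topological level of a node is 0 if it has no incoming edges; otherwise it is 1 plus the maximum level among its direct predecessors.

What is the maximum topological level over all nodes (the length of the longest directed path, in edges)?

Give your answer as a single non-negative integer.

Op 1: add_edge(H, A). Edges now: 1
Op 2: add_edge(D, E). Edges now: 2
Op 3: add_edge(D, A). Edges now: 3
Op 4: add_edge(H, C). Edges now: 4
Op 5: add_edge(A, E). Edges now: 5
Op 6: add_edge(D, H). Edges now: 6
Op 7: add_edge(D, G). Edges now: 7
Op 8: add_edge(F, C). Edges now: 8
Op 9: add_edge(B, E). Edges now: 9
Op 10: add_edge(B, G). Edges now: 10
Compute levels (Kahn BFS):
  sources (in-degree 0): B, D, F
  process B: level=0
    B->E: in-degree(E)=2, level(E)>=1
    B->G: in-degree(G)=1, level(G)>=1
  process D: level=0
    D->A: in-degree(A)=1, level(A)>=1
    D->E: in-degree(E)=1, level(E)>=1
    D->G: in-degree(G)=0, level(G)=1, enqueue
    D->H: in-degree(H)=0, level(H)=1, enqueue
  process F: level=0
    F->C: in-degree(C)=1, level(C)>=1
  process G: level=1
  process H: level=1
    H->A: in-degree(A)=0, level(A)=2, enqueue
    H->C: in-degree(C)=0, level(C)=2, enqueue
  process A: level=2
    A->E: in-degree(E)=0, level(E)=3, enqueue
  process C: level=2
  process E: level=3
All levels: A:2, B:0, C:2, D:0, E:3, F:0, G:1, H:1
max level = 3

Answer: 3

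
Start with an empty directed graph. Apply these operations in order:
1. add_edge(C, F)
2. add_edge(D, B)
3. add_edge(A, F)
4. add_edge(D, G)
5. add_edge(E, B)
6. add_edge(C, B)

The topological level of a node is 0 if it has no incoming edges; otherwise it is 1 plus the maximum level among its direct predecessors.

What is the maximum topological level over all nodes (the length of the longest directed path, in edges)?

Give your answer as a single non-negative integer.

Op 1: add_edge(C, F). Edges now: 1
Op 2: add_edge(D, B). Edges now: 2
Op 3: add_edge(A, F). Edges now: 3
Op 4: add_edge(D, G). Edges now: 4
Op 5: add_edge(E, B). Edges now: 5
Op 6: add_edge(C, B). Edges now: 6
Compute levels (Kahn BFS):
  sources (in-degree 0): A, C, D, E
  process A: level=0
    A->F: in-degree(F)=1, level(F)>=1
  process C: level=0
    C->B: in-degree(B)=2, level(B)>=1
    C->F: in-degree(F)=0, level(F)=1, enqueue
  process D: level=0
    D->B: in-degree(B)=1, level(B)>=1
    D->G: in-degree(G)=0, level(G)=1, enqueue
  process E: level=0
    E->B: in-degree(B)=0, level(B)=1, enqueue
  process F: level=1
  process G: level=1
  process B: level=1
All levels: A:0, B:1, C:0, D:0, E:0, F:1, G:1
max level = 1

Answer: 1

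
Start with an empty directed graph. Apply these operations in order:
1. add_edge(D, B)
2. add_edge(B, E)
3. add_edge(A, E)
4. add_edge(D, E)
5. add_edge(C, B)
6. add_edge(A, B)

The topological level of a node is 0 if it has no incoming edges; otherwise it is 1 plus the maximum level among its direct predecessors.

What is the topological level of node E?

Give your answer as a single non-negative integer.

Op 1: add_edge(D, B). Edges now: 1
Op 2: add_edge(B, E). Edges now: 2
Op 3: add_edge(A, E). Edges now: 3
Op 4: add_edge(D, E). Edges now: 4
Op 5: add_edge(C, B). Edges now: 5
Op 6: add_edge(A, B). Edges now: 6
Compute levels (Kahn BFS):
  sources (in-degree 0): A, C, D
  process A: level=0
    A->B: in-degree(B)=2, level(B)>=1
    A->E: in-degree(E)=2, level(E)>=1
  process C: level=0
    C->B: in-degree(B)=1, level(B)>=1
  process D: level=0
    D->B: in-degree(B)=0, level(B)=1, enqueue
    D->E: in-degree(E)=1, level(E)>=1
  process B: level=1
    B->E: in-degree(E)=0, level(E)=2, enqueue
  process E: level=2
All levels: A:0, B:1, C:0, D:0, E:2
level(E) = 2

Answer: 2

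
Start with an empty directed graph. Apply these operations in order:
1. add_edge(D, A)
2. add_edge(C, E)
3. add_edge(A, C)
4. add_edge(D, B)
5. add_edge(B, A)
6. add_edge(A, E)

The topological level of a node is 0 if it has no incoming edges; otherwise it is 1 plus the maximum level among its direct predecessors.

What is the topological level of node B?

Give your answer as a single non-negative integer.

Op 1: add_edge(D, A). Edges now: 1
Op 2: add_edge(C, E). Edges now: 2
Op 3: add_edge(A, C). Edges now: 3
Op 4: add_edge(D, B). Edges now: 4
Op 5: add_edge(B, A). Edges now: 5
Op 6: add_edge(A, E). Edges now: 6
Compute levels (Kahn BFS):
  sources (in-degree 0): D
  process D: level=0
    D->A: in-degree(A)=1, level(A)>=1
    D->B: in-degree(B)=0, level(B)=1, enqueue
  process B: level=1
    B->A: in-degree(A)=0, level(A)=2, enqueue
  process A: level=2
    A->C: in-degree(C)=0, level(C)=3, enqueue
    A->E: in-degree(E)=1, level(E)>=3
  process C: level=3
    C->E: in-degree(E)=0, level(E)=4, enqueue
  process E: level=4
All levels: A:2, B:1, C:3, D:0, E:4
level(B) = 1

Answer: 1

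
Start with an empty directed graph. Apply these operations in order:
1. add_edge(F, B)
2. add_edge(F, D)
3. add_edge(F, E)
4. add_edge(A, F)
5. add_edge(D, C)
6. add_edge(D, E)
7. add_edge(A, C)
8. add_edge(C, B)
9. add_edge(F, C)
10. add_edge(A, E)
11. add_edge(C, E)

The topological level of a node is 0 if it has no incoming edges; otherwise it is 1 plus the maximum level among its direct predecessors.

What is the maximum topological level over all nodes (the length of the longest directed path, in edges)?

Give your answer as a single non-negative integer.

Op 1: add_edge(F, B). Edges now: 1
Op 2: add_edge(F, D). Edges now: 2
Op 3: add_edge(F, E). Edges now: 3
Op 4: add_edge(A, F). Edges now: 4
Op 5: add_edge(D, C). Edges now: 5
Op 6: add_edge(D, E). Edges now: 6
Op 7: add_edge(A, C). Edges now: 7
Op 8: add_edge(C, B). Edges now: 8
Op 9: add_edge(F, C). Edges now: 9
Op 10: add_edge(A, E). Edges now: 10
Op 11: add_edge(C, E). Edges now: 11
Compute levels (Kahn BFS):
  sources (in-degree 0): A
  process A: level=0
    A->C: in-degree(C)=2, level(C)>=1
    A->E: in-degree(E)=3, level(E)>=1
    A->F: in-degree(F)=0, level(F)=1, enqueue
  process F: level=1
    F->B: in-degree(B)=1, level(B)>=2
    F->C: in-degree(C)=1, level(C)>=2
    F->D: in-degree(D)=0, level(D)=2, enqueue
    F->E: in-degree(E)=2, level(E)>=2
  process D: level=2
    D->C: in-degree(C)=0, level(C)=3, enqueue
    D->E: in-degree(E)=1, level(E)>=3
  process C: level=3
    C->B: in-degree(B)=0, level(B)=4, enqueue
    C->E: in-degree(E)=0, level(E)=4, enqueue
  process B: level=4
  process E: level=4
All levels: A:0, B:4, C:3, D:2, E:4, F:1
max level = 4

Answer: 4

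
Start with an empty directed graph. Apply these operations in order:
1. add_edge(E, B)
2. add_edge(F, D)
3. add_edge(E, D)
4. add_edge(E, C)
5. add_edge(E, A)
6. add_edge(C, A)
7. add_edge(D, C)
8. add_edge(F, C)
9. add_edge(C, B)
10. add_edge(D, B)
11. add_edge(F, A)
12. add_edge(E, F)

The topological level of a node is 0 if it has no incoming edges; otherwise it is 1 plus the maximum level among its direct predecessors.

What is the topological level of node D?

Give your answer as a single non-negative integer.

Answer: 2

Derivation:
Op 1: add_edge(E, B). Edges now: 1
Op 2: add_edge(F, D). Edges now: 2
Op 3: add_edge(E, D). Edges now: 3
Op 4: add_edge(E, C). Edges now: 4
Op 5: add_edge(E, A). Edges now: 5
Op 6: add_edge(C, A). Edges now: 6
Op 7: add_edge(D, C). Edges now: 7
Op 8: add_edge(F, C). Edges now: 8
Op 9: add_edge(C, B). Edges now: 9
Op 10: add_edge(D, B). Edges now: 10
Op 11: add_edge(F, A). Edges now: 11
Op 12: add_edge(E, F). Edges now: 12
Compute levels (Kahn BFS):
  sources (in-degree 0): E
  process E: level=0
    E->A: in-degree(A)=2, level(A)>=1
    E->B: in-degree(B)=2, level(B)>=1
    E->C: in-degree(C)=2, level(C)>=1
    E->D: in-degree(D)=1, level(D)>=1
    E->F: in-degree(F)=0, level(F)=1, enqueue
  process F: level=1
    F->A: in-degree(A)=1, level(A)>=2
    F->C: in-degree(C)=1, level(C)>=2
    F->D: in-degree(D)=0, level(D)=2, enqueue
  process D: level=2
    D->B: in-degree(B)=1, level(B)>=3
    D->C: in-degree(C)=0, level(C)=3, enqueue
  process C: level=3
    C->A: in-degree(A)=0, level(A)=4, enqueue
    C->B: in-degree(B)=0, level(B)=4, enqueue
  process A: level=4
  process B: level=4
All levels: A:4, B:4, C:3, D:2, E:0, F:1
level(D) = 2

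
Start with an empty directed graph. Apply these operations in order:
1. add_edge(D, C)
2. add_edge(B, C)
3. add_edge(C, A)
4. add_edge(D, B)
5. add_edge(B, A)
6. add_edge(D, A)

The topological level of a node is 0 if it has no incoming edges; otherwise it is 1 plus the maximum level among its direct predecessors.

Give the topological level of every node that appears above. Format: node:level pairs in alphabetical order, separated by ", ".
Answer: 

Answer: A:3, B:1, C:2, D:0

Derivation:
Op 1: add_edge(D, C). Edges now: 1
Op 2: add_edge(B, C). Edges now: 2
Op 3: add_edge(C, A). Edges now: 3
Op 4: add_edge(D, B). Edges now: 4
Op 5: add_edge(B, A). Edges now: 5
Op 6: add_edge(D, A). Edges now: 6
Compute levels (Kahn BFS):
  sources (in-degree 0): D
  process D: level=0
    D->A: in-degree(A)=2, level(A)>=1
    D->B: in-degree(B)=0, level(B)=1, enqueue
    D->C: in-degree(C)=1, level(C)>=1
  process B: level=1
    B->A: in-degree(A)=1, level(A)>=2
    B->C: in-degree(C)=0, level(C)=2, enqueue
  process C: level=2
    C->A: in-degree(A)=0, level(A)=3, enqueue
  process A: level=3
All levels: A:3, B:1, C:2, D:0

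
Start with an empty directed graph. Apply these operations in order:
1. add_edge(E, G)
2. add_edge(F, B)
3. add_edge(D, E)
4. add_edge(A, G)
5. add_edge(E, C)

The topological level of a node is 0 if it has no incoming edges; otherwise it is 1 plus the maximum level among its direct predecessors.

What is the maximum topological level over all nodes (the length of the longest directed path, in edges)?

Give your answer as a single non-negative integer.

Op 1: add_edge(E, G). Edges now: 1
Op 2: add_edge(F, B). Edges now: 2
Op 3: add_edge(D, E). Edges now: 3
Op 4: add_edge(A, G). Edges now: 4
Op 5: add_edge(E, C). Edges now: 5
Compute levels (Kahn BFS):
  sources (in-degree 0): A, D, F
  process A: level=0
    A->G: in-degree(G)=1, level(G)>=1
  process D: level=0
    D->E: in-degree(E)=0, level(E)=1, enqueue
  process F: level=0
    F->B: in-degree(B)=0, level(B)=1, enqueue
  process E: level=1
    E->C: in-degree(C)=0, level(C)=2, enqueue
    E->G: in-degree(G)=0, level(G)=2, enqueue
  process B: level=1
  process C: level=2
  process G: level=2
All levels: A:0, B:1, C:2, D:0, E:1, F:0, G:2
max level = 2

Answer: 2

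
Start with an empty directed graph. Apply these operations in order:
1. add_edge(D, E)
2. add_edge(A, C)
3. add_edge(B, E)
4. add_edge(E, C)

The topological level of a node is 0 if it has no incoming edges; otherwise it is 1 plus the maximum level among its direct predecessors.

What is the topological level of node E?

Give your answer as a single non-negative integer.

Op 1: add_edge(D, E). Edges now: 1
Op 2: add_edge(A, C). Edges now: 2
Op 3: add_edge(B, E). Edges now: 3
Op 4: add_edge(E, C). Edges now: 4
Compute levels (Kahn BFS):
  sources (in-degree 0): A, B, D
  process A: level=0
    A->C: in-degree(C)=1, level(C)>=1
  process B: level=0
    B->E: in-degree(E)=1, level(E)>=1
  process D: level=0
    D->E: in-degree(E)=0, level(E)=1, enqueue
  process E: level=1
    E->C: in-degree(C)=0, level(C)=2, enqueue
  process C: level=2
All levels: A:0, B:0, C:2, D:0, E:1
level(E) = 1

Answer: 1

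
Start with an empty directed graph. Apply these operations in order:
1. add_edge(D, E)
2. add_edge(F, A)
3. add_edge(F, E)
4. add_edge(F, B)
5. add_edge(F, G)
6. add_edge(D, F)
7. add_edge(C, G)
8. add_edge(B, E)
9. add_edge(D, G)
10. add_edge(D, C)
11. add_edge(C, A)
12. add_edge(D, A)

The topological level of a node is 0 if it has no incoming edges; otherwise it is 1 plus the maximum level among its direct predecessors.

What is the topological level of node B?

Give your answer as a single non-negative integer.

Answer: 2

Derivation:
Op 1: add_edge(D, E). Edges now: 1
Op 2: add_edge(F, A). Edges now: 2
Op 3: add_edge(F, E). Edges now: 3
Op 4: add_edge(F, B). Edges now: 4
Op 5: add_edge(F, G). Edges now: 5
Op 6: add_edge(D, F). Edges now: 6
Op 7: add_edge(C, G). Edges now: 7
Op 8: add_edge(B, E). Edges now: 8
Op 9: add_edge(D, G). Edges now: 9
Op 10: add_edge(D, C). Edges now: 10
Op 11: add_edge(C, A). Edges now: 11
Op 12: add_edge(D, A). Edges now: 12
Compute levels (Kahn BFS):
  sources (in-degree 0): D
  process D: level=0
    D->A: in-degree(A)=2, level(A)>=1
    D->C: in-degree(C)=0, level(C)=1, enqueue
    D->E: in-degree(E)=2, level(E)>=1
    D->F: in-degree(F)=0, level(F)=1, enqueue
    D->G: in-degree(G)=2, level(G)>=1
  process C: level=1
    C->A: in-degree(A)=1, level(A)>=2
    C->G: in-degree(G)=1, level(G)>=2
  process F: level=1
    F->A: in-degree(A)=0, level(A)=2, enqueue
    F->B: in-degree(B)=0, level(B)=2, enqueue
    F->E: in-degree(E)=1, level(E)>=2
    F->G: in-degree(G)=0, level(G)=2, enqueue
  process A: level=2
  process B: level=2
    B->E: in-degree(E)=0, level(E)=3, enqueue
  process G: level=2
  process E: level=3
All levels: A:2, B:2, C:1, D:0, E:3, F:1, G:2
level(B) = 2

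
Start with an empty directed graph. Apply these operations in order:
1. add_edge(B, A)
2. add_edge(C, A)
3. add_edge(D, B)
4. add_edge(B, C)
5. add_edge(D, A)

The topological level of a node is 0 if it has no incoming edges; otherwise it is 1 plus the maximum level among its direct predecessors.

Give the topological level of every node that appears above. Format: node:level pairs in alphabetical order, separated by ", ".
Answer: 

Answer: A:3, B:1, C:2, D:0

Derivation:
Op 1: add_edge(B, A). Edges now: 1
Op 2: add_edge(C, A). Edges now: 2
Op 3: add_edge(D, B). Edges now: 3
Op 4: add_edge(B, C). Edges now: 4
Op 5: add_edge(D, A). Edges now: 5
Compute levels (Kahn BFS):
  sources (in-degree 0): D
  process D: level=0
    D->A: in-degree(A)=2, level(A)>=1
    D->B: in-degree(B)=0, level(B)=1, enqueue
  process B: level=1
    B->A: in-degree(A)=1, level(A)>=2
    B->C: in-degree(C)=0, level(C)=2, enqueue
  process C: level=2
    C->A: in-degree(A)=0, level(A)=3, enqueue
  process A: level=3
All levels: A:3, B:1, C:2, D:0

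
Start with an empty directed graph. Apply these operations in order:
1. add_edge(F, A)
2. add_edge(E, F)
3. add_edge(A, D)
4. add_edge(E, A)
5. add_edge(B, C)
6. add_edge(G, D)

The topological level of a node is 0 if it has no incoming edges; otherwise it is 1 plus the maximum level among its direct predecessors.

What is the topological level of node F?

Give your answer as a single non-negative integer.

Op 1: add_edge(F, A). Edges now: 1
Op 2: add_edge(E, F). Edges now: 2
Op 3: add_edge(A, D). Edges now: 3
Op 4: add_edge(E, A). Edges now: 4
Op 5: add_edge(B, C). Edges now: 5
Op 6: add_edge(G, D). Edges now: 6
Compute levels (Kahn BFS):
  sources (in-degree 0): B, E, G
  process B: level=0
    B->C: in-degree(C)=0, level(C)=1, enqueue
  process E: level=0
    E->A: in-degree(A)=1, level(A)>=1
    E->F: in-degree(F)=0, level(F)=1, enqueue
  process G: level=0
    G->D: in-degree(D)=1, level(D)>=1
  process C: level=1
  process F: level=1
    F->A: in-degree(A)=0, level(A)=2, enqueue
  process A: level=2
    A->D: in-degree(D)=0, level(D)=3, enqueue
  process D: level=3
All levels: A:2, B:0, C:1, D:3, E:0, F:1, G:0
level(F) = 1

Answer: 1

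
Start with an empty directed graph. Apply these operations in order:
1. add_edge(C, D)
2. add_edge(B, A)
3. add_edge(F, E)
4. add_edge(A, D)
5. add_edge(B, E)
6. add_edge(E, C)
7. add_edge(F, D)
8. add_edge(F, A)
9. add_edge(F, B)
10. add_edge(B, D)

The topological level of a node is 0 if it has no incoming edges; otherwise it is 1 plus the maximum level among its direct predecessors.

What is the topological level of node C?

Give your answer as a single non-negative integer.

Op 1: add_edge(C, D). Edges now: 1
Op 2: add_edge(B, A). Edges now: 2
Op 3: add_edge(F, E). Edges now: 3
Op 4: add_edge(A, D). Edges now: 4
Op 5: add_edge(B, E). Edges now: 5
Op 6: add_edge(E, C). Edges now: 6
Op 7: add_edge(F, D). Edges now: 7
Op 8: add_edge(F, A). Edges now: 8
Op 9: add_edge(F, B). Edges now: 9
Op 10: add_edge(B, D). Edges now: 10
Compute levels (Kahn BFS):
  sources (in-degree 0): F
  process F: level=0
    F->A: in-degree(A)=1, level(A)>=1
    F->B: in-degree(B)=0, level(B)=1, enqueue
    F->D: in-degree(D)=3, level(D)>=1
    F->E: in-degree(E)=1, level(E)>=1
  process B: level=1
    B->A: in-degree(A)=0, level(A)=2, enqueue
    B->D: in-degree(D)=2, level(D)>=2
    B->E: in-degree(E)=0, level(E)=2, enqueue
  process A: level=2
    A->D: in-degree(D)=1, level(D)>=3
  process E: level=2
    E->C: in-degree(C)=0, level(C)=3, enqueue
  process C: level=3
    C->D: in-degree(D)=0, level(D)=4, enqueue
  process D: level=4
All levels: A:2, B:1, C:3, D:4, E:2, F:0
level(C) = 3

Answer: 3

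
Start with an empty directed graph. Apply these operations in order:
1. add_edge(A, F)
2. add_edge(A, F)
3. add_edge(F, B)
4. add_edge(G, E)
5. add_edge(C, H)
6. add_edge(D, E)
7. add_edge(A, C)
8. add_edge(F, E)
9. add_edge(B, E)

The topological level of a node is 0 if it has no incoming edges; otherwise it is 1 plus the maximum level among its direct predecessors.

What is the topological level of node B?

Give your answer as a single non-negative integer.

Answer: 2

Derivation:
Op 1: add_edge(A, F). Edges now: 1
Op 2: add_edge(A, F) (duplicate, no change). Edges now: 1
Op 3: add_edge(F, B). Edges now: 2
Op 4: add_edge(G, E). Edges now: 3
Op 5: add_edge(C, H). Edges now: 4
Op 6: add_edge(D, E). Edges now: 5
Op 7: add_edge(A, C). Edges now: 6
Op 8: add_edge(F, E). Edges now: 7
Op 9: add_edge(B, E). Edges now: 8
Compute levels (Kahn BFS):
  sources (in-degree 0): A, D, G
  process A: level=0
    A->C: in-degree(C)=0, level(C)=1, enqueue
    A->F: in-degree(F)=0, level(F)=1, enqueue
  process D: level=0
    D->E: in-degree(E)=3, level(E)>=1
  process G: level=0
    G->E: in-degree(E)=2, level(E)>=1
  process C: level=1
    C->H: in-degree(H)=0, level(H)=2, enqueue
  process F: level=1
    F->B: in-degree(B)=0, level(B)=2, enqueue
    F->E: in-degree(E)=1, level(E)>=2
  process H: level=2
  process B: level=2
    B->E: in-degree(E)=0, level(E)=3, enqueue
  process E: level=3
All levels: A:0, B:2, C:1, D:0, E:3, F:1, G:0, H:2
level(B) = 2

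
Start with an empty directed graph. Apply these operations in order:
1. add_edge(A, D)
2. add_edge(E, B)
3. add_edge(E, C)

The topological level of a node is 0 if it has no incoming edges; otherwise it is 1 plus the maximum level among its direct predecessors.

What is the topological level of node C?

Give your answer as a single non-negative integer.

Op 1: add_edge(A, D). Edges now: 1
Op 2: add_edge(E, B). Edges now: 2
Op 3: add_edge(E, C). Edges now: 3
Compute levels (Kahn BFS):
  sources (in-degree 0): A, E
  process A: level=0
    A->D: in-degree(D)=0, level(D)=1, enqueue
  process E: level=0
    E->B: in-degree(B)=0, level(B)=1, enqueue
    E->C: in-degree(C)=0, level(C)=1, enqueue
  process D: level=1
  process B: level=1
  process C: level=1
All levels: A:0, B:1, C:1, D:1, E:0
level(C) = 1

Answer: 1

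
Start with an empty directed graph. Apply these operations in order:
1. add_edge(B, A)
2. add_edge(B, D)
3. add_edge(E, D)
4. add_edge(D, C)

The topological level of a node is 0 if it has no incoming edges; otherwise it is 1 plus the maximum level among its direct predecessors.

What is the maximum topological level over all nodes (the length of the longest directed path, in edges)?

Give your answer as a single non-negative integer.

Answer: 2

Derivation:
Op 1: add_edge(B, A). Edges now: 1
Op 2: add_edge(B, D). Edges now: 2
Op 3: add_edge(E, D). Edges now: 3
Op 4: add_edge(D, C). Edges now: 4
Compute levels (Kahn BFS):
  sources (in-degree 0): B, E
  process B: level=0
    B->A: in-degree(A)=0, level(A)=1, enqueue
    B->D: in-degree(D)=1, level(D)>=1
  process E: level=0
    E->D: in-degree(D)=0, level(D)=1, enqueue
  process A: level=1
  process D: level=1
    D->C: in-degree(C)=0, level(C)=2, enqueue
  process C: level=2
All levels: A:1, B:0, C:2, D:1, E:0
max level = 2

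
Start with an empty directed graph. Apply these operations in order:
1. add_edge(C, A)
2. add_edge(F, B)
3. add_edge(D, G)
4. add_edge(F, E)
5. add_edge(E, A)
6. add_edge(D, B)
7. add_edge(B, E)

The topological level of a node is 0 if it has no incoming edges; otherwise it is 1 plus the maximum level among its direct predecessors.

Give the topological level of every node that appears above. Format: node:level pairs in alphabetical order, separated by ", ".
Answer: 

Op 1: add_edge(C, A). Edges now: 1
Op 2: add_edge(F, B). Edges now: 2
Op 3: add_edge(D, G). Edges now: 3
Op 4: add_edge(F, E). Edges now: 4
Op 5: add_edge(E, A). Edges now: 5
Op 6: add_edge(D, B). Edges now: 6
Op 7: add_edge(B, E). Edges now: 7
Compute levels (Kahn BFS):
  sources (in-degree 0): C, D, F
  process C: level=0
    C->A: in-degree(A)=1, level(A)>=1
  process D: level=0
    D->B: in-degree(B)=1, level(B)>=1
    D->G: in-degree(G)=0, level(G)=1, enqueue
  process F: level=0
    F->B: in-degree(B)=0, level(B)=1, enqueue
    F->E: in-degree(E)=1, level(E)>=1
  process G: level=1
  process B: level=1
    B->E: in-degree(E)=0, level(E)=2, enqueue
  process E: level=2
    E->A: in-degree(A)=0, level(A)=3, enqueue
  process A: level=3
All levels: A:3, B:1, C:0, D:0, E:2, F:0, G:1

Answer: A:3, B:1, C:0, D:0, E:2, F:0, G:1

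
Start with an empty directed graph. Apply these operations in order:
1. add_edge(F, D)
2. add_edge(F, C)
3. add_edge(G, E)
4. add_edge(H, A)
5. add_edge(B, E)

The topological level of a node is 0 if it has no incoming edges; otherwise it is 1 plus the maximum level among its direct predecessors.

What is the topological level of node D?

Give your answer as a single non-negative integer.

Answer: 1

Derivation:
Op 1: add_edge(F, D). Edges now: 1
Op 2: add_edge(F, C). Edges now: 2
Op 3: add_edge(G, E). Edges now: 3
Op 4: add_edge(H, A). Edges now: 4
Op 5: add_edge(B, E). Edges now: 5
Compute levels (Kahn BFS):
  sources (in-degree 0): B, F, G, H
  process B: level=0
    B->E: in-degree(E)=1, level(E)>=1
  process F: level=0
    F->C: in-degree(C)=0, level(C)=1, enqueue
    F->D: in-degree(D)=0, level(D)=1, enqueue
  process G: level=0
    G->E: in-degree(E)=0, level(E)=1, enqueue
  process H: level=0
    H->A: in-degree(A)=0, level(A)=1, enqueue
  process C: level=1
  process D: level=1
  process E: level=1
  process A: level=1
All levels: A:1, B:0, C:1, D:1, E:1, F:0, G:0, H:0
level(D) = 1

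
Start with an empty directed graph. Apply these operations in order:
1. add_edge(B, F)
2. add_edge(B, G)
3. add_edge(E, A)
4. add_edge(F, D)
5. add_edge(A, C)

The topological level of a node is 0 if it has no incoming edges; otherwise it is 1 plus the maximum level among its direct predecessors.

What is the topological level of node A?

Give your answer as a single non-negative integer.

Op 1: add_edge(B, F). Edges now: 1
Op 2: add_edge(B, G). Edges now: 2
Op 3: add_edge(E, A). Edges now: 3
Op 4: add_edge(F, D). Edges now: 4
Op 5: add_edge(A, C). Edges now: 5
Compute levels (Kahn BFS):
  sources (in-degree 0): B, E
  process B: level=0
    B->F: in-degree(F)=0, level(F)=1, enqueue
    B->G: in-degree(G)=0, level(G)=1, enqueue
  process E: level=0
    E->A: in-degree(A)=0, level(A)=1, enqueue
  process F: level=1
    F->D: in-degree(D)=0, level(D)=2, enqueue
  process G: level=1
  process A: level=1
    A->C: in-degree(C)=0, level(C)=2, enqueue
  process D: level=2
  process C: level=2
All levels: A:1, B:0, C:2, D:2, E:0, F:1, G:1
level(A) = 1

Answer: 1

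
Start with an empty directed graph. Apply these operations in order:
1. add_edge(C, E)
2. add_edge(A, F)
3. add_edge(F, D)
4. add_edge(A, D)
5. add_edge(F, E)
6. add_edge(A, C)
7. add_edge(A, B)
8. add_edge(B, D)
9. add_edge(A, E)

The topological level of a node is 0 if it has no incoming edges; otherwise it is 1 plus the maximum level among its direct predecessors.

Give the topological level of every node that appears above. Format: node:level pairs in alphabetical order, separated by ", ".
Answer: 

Answer: A:0, B:1, C:1, D:2, E:2, F:1

Derivation:
Op 1: add_edge(C, E). Edges now: 1
Op 2: add_edge(A, F). Edges now: 2
Op 3: add_edge(F, D). Edges now: 3
Op 4: add_edge(A, D). Edges now: 4
Op 5: add_edge(F, E). Edges now: 5
Op 6: add_edge(A, C). Edges now: 6
Op 7: add_edge(A, B). Edges now: 7
Op 8: add_edge(B, D). Edges now: 8
Op 9: add_edge(A, E). Edges now: 9
Compute levels (Kahn BFS):
  sources (in-degree 0): A
  process A: level=0
    A->B: in-degree(B)=0, level(B)=1, enqueue
    A->C: in-degree(C)=0, level(C)=1, enqueue
    A->D: in-degree(D)=2, level(D)>=1
    A->E: in-degree(E)=2, level(E)>=1
    A->F: in-degree(F)=0, level(F)=1, enqueue
  process B: level=1
    B->D: in-degree(D)=1, level(D)>=2
  process C: level=1
    C->E: in-degree(E)=1, level(E)>=2
  process F: level=1
    F->D: in-degree(D)=0, level(D)=2, enqueue
    F->E: in-degree(E)=0, level(E)=2, enqueue
  process D: level=2
  process E: level=2
All levels: A:0, B:1, C:1, D:2, E:2, F:1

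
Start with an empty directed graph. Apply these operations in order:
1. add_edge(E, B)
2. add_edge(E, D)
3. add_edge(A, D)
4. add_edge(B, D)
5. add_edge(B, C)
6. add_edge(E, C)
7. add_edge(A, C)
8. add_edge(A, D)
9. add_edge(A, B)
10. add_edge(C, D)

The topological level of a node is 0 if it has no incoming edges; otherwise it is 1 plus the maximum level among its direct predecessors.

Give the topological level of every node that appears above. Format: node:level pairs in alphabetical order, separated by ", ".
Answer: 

Op 1: add_edge(E, B). Edges now: 1
Op 2: add_edge(E, D). Edges now: 2
Op 3: add_edge(A, D). Edges now: 3
Op 4: add_edge(B, D). Edges now: 4
Op 5: add_edge(B, C). Edges now: 5
Op 6: add_edge(E, C). Edges now: 6
Op 7: add_edge(A, C). Edges now: 7
Op 8: add_edge(A, D) (duplicate, no change). Edges now: 7
Op 9: add_edge(A, B). Edges now: 8
Op 10: add_edge(C, D). Edges now: 9
Compute levels (Kahn BFS):
  sources (in-degree 0): A, E
  process A: level=0
    A->B: in-degree(B)=1, level(B)>=1
    A->C: in-degree(C)=2, level(C)>=1
    A->D: in-degree(D)=3, level(D)>=1
  process E: level=0
    E->B: in-degree(B)=0, level(B)=1, enqueue
    E->C: in-degree(C)=1, level(C)>=1
    E->D: in-degree(D)=2, level(D)>=1
  process B: level=1
    B->C: in-degree(C)=0, level(C)=2, enqueue
    B->D: in-degree(D)=1, level(D)>=2
  process C: level=2
    C->D: in-degree(D)=0, level(D)=3, enqueue
  process D: level=3
All levels: A:0, B:1, C:2, D:3, E:0

Answer: A:0, B:1, C:2, D:3, E:0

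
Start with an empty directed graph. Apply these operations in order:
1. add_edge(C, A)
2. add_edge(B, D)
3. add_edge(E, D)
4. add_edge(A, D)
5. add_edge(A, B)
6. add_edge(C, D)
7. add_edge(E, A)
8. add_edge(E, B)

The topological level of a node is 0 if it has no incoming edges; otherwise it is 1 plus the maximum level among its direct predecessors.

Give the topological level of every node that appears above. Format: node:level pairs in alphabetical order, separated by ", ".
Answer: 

Answer: A:1, B:2, C:0, D:3, E:0

Derivation:
Op 1: add_edge(C, A). Edges now: 1
Op 2: add_edge(B, D). Edges now: 2
Op 3: add_edge(E, D). Edges now: 3
Op 4: add_edge(A, D). Edges now: 4
Op 5: add_edge(A, B). Edges now: 5
Op 6: add_edge(C, D). Edges now: 6
Op 7: add_edge(E, A). Edges now: 7
Op 8: add_edge(E, B). Edges now: 8
Compute levels (Kahn BFS):
  sources (in-degree 0): C, E
  process C: level=0
    C->A: in-degree(A)=1, level(A)>=1
    C->D: in-degree(D)=3, level(D)>=1
  process E: level=0
    E->A: in-degree(A)=0, level(A)=1, enqueue
    E->B: in-degree(B)=1, level(B)>=1
    E->D: in-degree(D)=2, level(D)>=1
  process A: level=1
    A->B: in-degree(B)=0, level(B)=2, enqueue
    A->D: in-degree(D)=1, level(D)>=2
  process B: level=2
    B->D: in-degree(D)=0, level(D)=3, enqueue
  process D: level=3
All levels: A:1, B:2, C:0, D:3, E:0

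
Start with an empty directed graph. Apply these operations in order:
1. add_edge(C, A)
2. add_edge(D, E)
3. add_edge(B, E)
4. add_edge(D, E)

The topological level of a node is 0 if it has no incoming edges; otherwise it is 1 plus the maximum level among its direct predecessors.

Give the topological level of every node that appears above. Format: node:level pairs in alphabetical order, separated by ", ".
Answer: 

Op 1: add_edge(C, A). Edges now: 1
Op 2: add_edge(D, E). Edges now: 2
Op 3: add_edge(B, E). Edges now: 3
Op 4: add_edge(D, E) (duplicate, no change). Edges now: 3
Compute levels (Kahn BFS):
  sources (in-degree 0): B, C, D
  process B: level=0
    B->E: in-degree(E)=1, level(E)>=1
  process C: level=0
    C->A: in-degree(A)=0, level(A)=1, enqueue
  process D: level=0
    D->E: in-degree(E)=0, level(E)=1, enqueue
  process A: level=1
  process E: level=1
All levels: A:1, B:0, C:0, D:0, E:1

Answer: A:1, B:0, C:0, D:0, E:1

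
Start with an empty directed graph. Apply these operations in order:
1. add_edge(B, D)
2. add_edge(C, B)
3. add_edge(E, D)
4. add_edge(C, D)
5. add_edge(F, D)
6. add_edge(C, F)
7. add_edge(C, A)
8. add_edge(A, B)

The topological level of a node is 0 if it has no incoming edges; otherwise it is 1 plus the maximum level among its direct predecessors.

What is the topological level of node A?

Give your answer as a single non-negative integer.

Answer: 1

Derivation:
Op 1: add_edge(B, D). Edges now: 1
Op 2: add_edge(C, B). Edges now: 2
Op 3: add_edge(E, D). Edges now: 3
Op 4: add_edge(C, D). Edges now: 4
Op 5: add_edge(F, D). Edges now: 5
Op 6: add_edge(C, F). Edges now: 6
Op 7: add_edge(C, A). Edges now: 7
Op 8: add_edge(A, B). Edges now: 8
Compute levels (Kahn BFS):
  sources (in-degree 0): C, E
  process C: level=0
    C->A: in-degree(A)=0, level(A)=1, enqueue
    C->B: in-degree(B)=1, level(B)>=1
    C->D: in-degree(D)=3, level(D)>=1
    C->F: in-degree(F)=0, level(F)=1, enqueue
  process E: level=0
    E->D: in-degree(D)=2, level(D)>=1
  process A: level=1
    A->B: in-degree(B)=0, level(B)=2, enqueue
  process F: level=1
    F->D: in-degree(D)=1, level(D)>=2
  process B: level=2
    B->D: in-degree(D)=0, level(D)=3, enqueue
  process D: level=3
All levels: A:1, B:2, C:0, D:3, E:0, F:1
level(A) = 1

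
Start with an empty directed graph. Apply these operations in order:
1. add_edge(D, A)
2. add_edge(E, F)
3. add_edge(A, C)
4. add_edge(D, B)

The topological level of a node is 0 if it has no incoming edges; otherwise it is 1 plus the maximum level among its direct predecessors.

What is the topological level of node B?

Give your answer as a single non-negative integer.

Op 1: add_edge(D, A). Edges now: 1
Op 2: add_edge(E, F). Edges now: 2
Op 3: add_edge(A, C). Edges now: 3
Op 4: add_edge(D, B). Edges now: 4
Compute levels (Kahn BFS):
  sources (in-degree 0): D, E
  process D: level=0
    D->A: in-degree(A)=0, level(A)=1, enqueue
    D->B: in-degree(B)=0, level(B)=1, enqueue
  process E: level=0
    E->F: in-degree(F)=0, level(F)=1, enqueue
  process A: level=1
    A->C: in-degree(C)=0, level(C)=2, enqueue
  process B: level=1
  process F: level=1
  process C: level=2
All levels: A:1, B:1, C:2, D:0, E:0, F:1
level(B) = 1

Answer: 1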